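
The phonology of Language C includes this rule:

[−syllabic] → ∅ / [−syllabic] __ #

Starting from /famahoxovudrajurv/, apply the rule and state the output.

famahoxovudrajur

/v/ is the second consonant of a word-final cluster /rv/, so it deletes.
Surface form: [famahoxovudrajur].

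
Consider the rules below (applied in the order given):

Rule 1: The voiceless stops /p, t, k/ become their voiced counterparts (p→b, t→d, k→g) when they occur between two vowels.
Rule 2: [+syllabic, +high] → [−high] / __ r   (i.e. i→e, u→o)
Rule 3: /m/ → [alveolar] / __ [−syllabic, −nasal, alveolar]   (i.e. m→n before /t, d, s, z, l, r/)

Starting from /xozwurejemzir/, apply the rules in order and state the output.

Rule 1 (intervocalic voicing): no segment meets the environment; /xozwurejemzir/ is unchanged.
Rule 2 (pre-rhotic lowering): /u/ is a high vowel immediately before /r/, so it lowers to [o]. /i/ is a high vowel immediately before /r/, so it lowers to [e]. /xozwurejemzir/ → xozworejemzer.
Rule 3 (nasal place assimilation): /m/ precedes the alveolar consonant /z/, so it assimilates in place to [n]. /xozworejemzer/ → xozworejenzer.

xozworejenzer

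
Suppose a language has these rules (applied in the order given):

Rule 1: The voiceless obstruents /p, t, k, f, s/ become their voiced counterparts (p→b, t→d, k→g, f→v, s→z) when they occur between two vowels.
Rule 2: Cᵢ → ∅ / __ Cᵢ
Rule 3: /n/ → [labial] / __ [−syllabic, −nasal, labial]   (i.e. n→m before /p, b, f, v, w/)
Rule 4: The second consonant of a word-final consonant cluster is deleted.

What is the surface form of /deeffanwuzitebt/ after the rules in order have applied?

Rule 1 (intervocalic voicing): /t/ is a voiceless obstruent between vowels /i/ and /e/, so it voices to [d]. /deeffanwuzitebt/ → deeffanwuzidebt.
Rule 2 (degemination): /ff/ is a geminate; the first /f/ deletes. /deeffanwuzidebt/ → deefanwuzidebt.
Rule 3 (nasal place assimilation): /n/ precedes the labial consonant /w/, so it assimilates in place to [m]. /deefanwuzidebt/ → deefamwuzidebt.
Rule 4 (final cluster simplification): /t/ is the second consonant of a word-final cluster /bt/, so it deletes. /deefamwuzidebt/ → deefamwuzideb.

deefamwuzideb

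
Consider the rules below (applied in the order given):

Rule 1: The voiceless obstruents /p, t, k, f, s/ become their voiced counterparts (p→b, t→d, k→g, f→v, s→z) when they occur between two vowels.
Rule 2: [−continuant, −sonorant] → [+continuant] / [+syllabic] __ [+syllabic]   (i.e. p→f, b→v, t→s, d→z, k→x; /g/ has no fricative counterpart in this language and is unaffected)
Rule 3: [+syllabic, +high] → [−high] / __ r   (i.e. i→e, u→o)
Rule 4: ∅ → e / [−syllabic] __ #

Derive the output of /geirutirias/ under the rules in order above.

geeruzeriase

Rule 1 (intervocalic voicing): /t/ is a voiceless obstruent between vowels /u/ and /i/, so it voices to [d]. /geirutirias/ → geirudirias.
Rule 2 (intervocalic spirantization): /d/ is a stop between vowels /u/ and /i/, so it spirantizes to the fricative [z]. /geirudirias/ → geiruzirias.
Rule 3 (pre-rhotic lowering): /i/ is a high vowel immediately before /r/, so it lowers to [e]. /i/ is a high vowel immediately before /r/, so it lowers to [e]. /geiruzirias/ → geeruzerias.
Rule 4 (final e-epenthesis): the form ends in the consonant /s/, so [e] is inserted word-finally. /geeruzerias/ → geeruzeriase.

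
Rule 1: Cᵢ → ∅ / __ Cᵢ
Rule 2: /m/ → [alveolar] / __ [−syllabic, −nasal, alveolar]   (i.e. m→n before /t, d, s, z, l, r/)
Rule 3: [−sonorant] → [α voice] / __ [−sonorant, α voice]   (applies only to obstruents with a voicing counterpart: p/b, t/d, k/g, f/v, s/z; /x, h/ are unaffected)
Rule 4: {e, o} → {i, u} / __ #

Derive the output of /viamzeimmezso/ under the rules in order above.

vianzeimessu

Rule 1 (degemination): /mm/ is a geminate; the first /m/ deletes. /viamzeimmezso/ → viamzeimezso.
Rule 2 (nasal place assimilation): /m/ precedes the alveolar consonant /z/, so it assimilates in place to [n]. /viamzeimezso/ → vianzeimezso.
Rule 3 (regressive voicing assimilation): /z/ precedes the voiceless obstruent /s/, so it devoices to [s] by assimilation. /vianzeimezso/ → vianzeimesso.
Rule 4 (final vowel raising): /o/ is a mid vowel in word-final position, so it raises to [u]. /vianzeimesso/ → vianzeimessu.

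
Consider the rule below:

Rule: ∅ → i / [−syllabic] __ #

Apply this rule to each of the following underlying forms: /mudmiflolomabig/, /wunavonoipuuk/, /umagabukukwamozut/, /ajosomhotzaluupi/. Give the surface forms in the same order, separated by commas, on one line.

mudmiflolomabigi, wunavonoipuuki, umagabukukwamozuti, ajosomhotzaluupi

/mudmiflolomabig/: the form ends in the consonant /g/, so [i] is inserted word-finally. → [mudmiflolomabigi].
/wunavonoipuuk/: the form ends in the consonant /k/, so [i] is inserted word-finally. → [wunavonoipuuki].
/umagabukukwamozut/: the form ends in the consonant /t/, so [i] is inserted word-finally. → [umagabukukwamozuti].
/ajosomhotzaluupi/: the rule's environment is not met; surfaces unchanged as [ajosomhotzaluupi].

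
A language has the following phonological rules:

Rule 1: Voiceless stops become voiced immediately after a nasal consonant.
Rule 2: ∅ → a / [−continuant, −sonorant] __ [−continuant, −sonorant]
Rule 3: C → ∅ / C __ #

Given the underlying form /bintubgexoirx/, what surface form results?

bindubagexoir

Rule 1 (post-nasal voicing): /t/ is a voiceless stop immediately after the nasal /n/, so it voices to [d]. /bintubgexoirx/ → bindubgexoirx.
Rule 2 (stop-cluster a-epenthesis): /b/ and /g/ form a stop–stop cluster, so [a] is inserted between them. /bindubgexoirx/ → bindubagexoirx.
Rule 3 (final cluster simplification): /x/ is the second consonant of a word-final cluster /rx/, so it deletes. /bindubagexoirx/ → bindubagexoir.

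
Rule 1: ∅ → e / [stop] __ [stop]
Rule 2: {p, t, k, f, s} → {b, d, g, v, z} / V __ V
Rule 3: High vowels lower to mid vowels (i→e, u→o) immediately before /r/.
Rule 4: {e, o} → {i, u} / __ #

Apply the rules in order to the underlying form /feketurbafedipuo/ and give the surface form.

fegedorbavedibuu

Rule 1 (stop-cluster e-epenthesis): no segment meets the environment; /feketurbafedipuo/ is unchanged.
Rule 2 (intervocalic voicing): /k/ is a voiceless obstruent between vowels /e/ and /e/, so it voices to [g]. /t/ is a voiceless obstruent between vowels /e/ and /u/, so it voices to [d]. /f/ is a voiceless obstruent between vowels /a/ and /e/, so it voices to [v]. /p/ is a voiceless obstruent between vowels /i/ and /u/, so it voices to [b]. /feketurbafedipuo/ → fegedurbavedibuo.
Rule 3 (pre-rhotic lowering): /u/ is a high vowel immediately before /r/, so it lowers to [o]. /fegedurbavedibuo/ → fegedorbavedibuo.
Rule 4 (final vowel raising): /o/ is a mid vowel in word-final position, so it raises to [u]. /fegedorbavedibuo/ → fegedorbavedibuu.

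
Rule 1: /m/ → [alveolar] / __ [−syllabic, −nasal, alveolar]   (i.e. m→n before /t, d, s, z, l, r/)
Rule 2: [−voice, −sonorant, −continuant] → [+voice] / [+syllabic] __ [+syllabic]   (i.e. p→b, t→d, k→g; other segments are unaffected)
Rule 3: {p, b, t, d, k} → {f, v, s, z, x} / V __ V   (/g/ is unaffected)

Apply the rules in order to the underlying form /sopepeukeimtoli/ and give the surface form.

Rule 1 (nasal place assimilation): /m/ precedes the alveolar consonant /t/, so it assimilates in place to [n]. /sopepeukeimtoli/ → sopepeukeintoli.
Rule 2 (intervocalic voicing): /p/ is a voiceless stop between vowels /o/ and /e/, so it voices to [b]. /p/ is a voiceless stop between vowels /e/ and /e/, so it voices to [b]. /k/ is a voiceless stop between vowels /u/ and /e/, so it voices to [g]. /sopepeukeintoli/ → sobebeugeintoli.
Rule 3 (intervocalic spirantization): /b/ is a stop between vowels /o/ and /e/, so it spirantizes to the fricative [v]. /b/ is a stop between vowels /e/ and /e/, so it spirantizes to the fricative [v]. /sobebeugeintoli/ → soveveugeintoli.

soveveugeintoli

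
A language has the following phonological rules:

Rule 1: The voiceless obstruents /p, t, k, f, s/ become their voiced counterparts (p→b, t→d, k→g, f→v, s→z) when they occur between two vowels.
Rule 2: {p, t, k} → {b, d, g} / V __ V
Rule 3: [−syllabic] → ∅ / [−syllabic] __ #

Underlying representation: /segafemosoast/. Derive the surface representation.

segavemozoas

Rule 1 (intervocalic voicing): /f/ is a voiceless obstruent between vowels /a/ and /e/, so it voices to [v]. /s/ is a voiceless obstruent between vowels /o/ and /o/, so it voices to [z]. /segafemosoast/ → segavemozoast.
Rule 2 (intervocalic voicing): no segment meets the environment; /segavemozoast/ is unchanged.
Rule 3 (final cluster simplification): /t/ is the second consonant of a word-final cluster /st/, so it deletes. /segavemozoast/ → segavemozoas.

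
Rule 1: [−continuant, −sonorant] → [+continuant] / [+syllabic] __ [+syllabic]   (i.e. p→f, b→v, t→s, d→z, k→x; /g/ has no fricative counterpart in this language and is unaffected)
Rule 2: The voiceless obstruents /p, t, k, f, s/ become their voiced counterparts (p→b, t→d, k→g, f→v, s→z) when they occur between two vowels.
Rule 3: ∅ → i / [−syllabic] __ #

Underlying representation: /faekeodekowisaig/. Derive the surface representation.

faexeozexowizaigi

Rule 1 (intervocalic spirantization): /k/ is a stop between vowels /e/ and /e/, so it spirantizes to the fricative [x]. /d/ is a stop between vowels /o/ and /e/, so it spirantizes to the fricative [z]. /k/ is a stop between vowels /e/ and /o/, so it spirantizes to the fricative [x]. /faekeodekowisaig/ → faexeozexowisaig.
Rule 2 (intervocalic voicing): /s/ is a voiceless obstruent between vowels /i/ and /a/, so it voices to [z]. /faexeozexowisaig/ → faexeozexowizaig.
Rule 3 (final i-epenthesis): the form ends in the consonant /g/, so [i] is inserted word-finally. /faexeozexowizaig/ → faexeozexowizaigi.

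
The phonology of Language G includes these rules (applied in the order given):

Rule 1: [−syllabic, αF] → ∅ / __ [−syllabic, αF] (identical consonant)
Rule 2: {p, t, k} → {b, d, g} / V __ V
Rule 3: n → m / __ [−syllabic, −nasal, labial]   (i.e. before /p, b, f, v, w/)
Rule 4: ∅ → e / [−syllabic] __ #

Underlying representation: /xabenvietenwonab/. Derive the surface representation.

Rule 1 (degemination): no segment meets the environment; /xabenvietenwonab/ is unchanged.
Rule 2 (intervocalic voicing): /t/ is a voiceless stop between vowels /e/ and /e/, so it voices to [d]. /xabenvietenwonab/ → xabenviedenwonab.
Rule 3 (nasal place assimilation): /n/ precedes the labial consonant /v/, so it assimilates in place to [m]. /n/ precedes the labial consonant /w/, so it assimilates in place to [m]. /xabenviedenwonab/ → xabemviedemwonab.
Rule 4 (final e-epenthesis): the form ends in the consonant /b/, so [e] is inserted word-finally. /xabemviedemwonab/ → xabemviedemwonabe.

xabemviedemwonabe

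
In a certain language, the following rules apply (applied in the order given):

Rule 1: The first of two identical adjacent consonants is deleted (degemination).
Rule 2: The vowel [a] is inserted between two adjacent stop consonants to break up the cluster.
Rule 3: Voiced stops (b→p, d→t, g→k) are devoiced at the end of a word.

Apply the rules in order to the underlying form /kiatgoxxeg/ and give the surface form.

Rule 1 (degemination): /xx/ is a geminate; the first /x/ deletes. /kiatgoxxeg/ → kiatgoxeg.
Rule 2 (stop-cluster a-epenthesis): /t/ and /g/ form a stop–stop cluster, so [a] is inserted between them. /kiatgoxeg/ → kiatagoxeg.
Rule 3 (final devoicing): /g/ is a voiced stop in word-final position, so it devoices to [k]. /kiatagoxeg/ → kiatagoxek.

kiatagoxek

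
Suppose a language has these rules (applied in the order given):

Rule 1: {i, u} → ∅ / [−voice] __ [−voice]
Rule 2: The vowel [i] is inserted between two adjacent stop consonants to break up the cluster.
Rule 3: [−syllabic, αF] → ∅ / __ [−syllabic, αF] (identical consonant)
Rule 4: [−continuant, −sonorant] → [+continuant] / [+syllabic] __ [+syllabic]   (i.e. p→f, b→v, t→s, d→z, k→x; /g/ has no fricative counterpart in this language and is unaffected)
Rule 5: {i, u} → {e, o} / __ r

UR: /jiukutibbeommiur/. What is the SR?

Rule 1 (high vowel syncope): /u/ is a high vowel flanked by voiceless consonants /k/ and /t/, so it deletes. /jiukutibbeommiur/ → jiuktibbeommiur.
Rule 2 (stop-cluster i-epenthesis): /k/ and /t/ form a stop–stop cluster, so [i] is inserted between them. /b/ and /b/ form a stop–stop cluster, so [i] is inserted between them. /jiuktibbeommiur/ → jiukitibibeommiur.
Rule 3 (degemination): /mm/ is a geminate; the first /m/ deletes. /jiukitibibeommiur/ → jiukitibibeomiur.
Rule 4 (intervocalic spirantization): /k/ is a stop between vowels /u/ and /i/, so it spirantizes to the fricative [x]. /t/ is a stop between vowels /i/ and /i/, so it spirantizes to the fricative [s]. /b/ is a stop between vowels /i/ and /i/, so it spirantizes to the fricative [v]. /b/ is a stop between vowels /i/ and /e/, so it spirantizes to the fricative [v]. /jiukitibibeomiur/ → jiuxisiviveomiur.
Rule 5 (pre-rhotic lowering): /u/ is a high vowel immediately before /r/, so it lowers to [o]. /jiuxisiviveomiur/ → jiuxisiviveomior.

jiuxisiviveomior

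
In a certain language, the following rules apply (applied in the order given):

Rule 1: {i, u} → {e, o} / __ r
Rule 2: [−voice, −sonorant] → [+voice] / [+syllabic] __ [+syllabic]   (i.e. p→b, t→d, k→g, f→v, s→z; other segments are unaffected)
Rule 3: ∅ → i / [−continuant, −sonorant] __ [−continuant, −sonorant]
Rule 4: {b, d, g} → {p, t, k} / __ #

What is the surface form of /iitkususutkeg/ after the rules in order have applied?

Rule 1 (pre-rhotic lowering): no segment meets the environment; /iitkususutkeg/ is unchanged.
Rule 2 (intervocalic voicing): /s/ is a voiceless obstruent between vowels /u/ and /u/, so it voices to [z]. /s/ is a voiceless obstruent between vowels /u/ and /u/, so it voices to [z]. /iitkususutkeg/ → iitkuzuzutkeg.
Rule 3 (stop-cluster i-epenthesis): /t/ and /k/ form a stop–stop cluster, so [i] is inserted between them. /t/ and /k/ form a stop–stop cluster, so [i] is inserted between them. /iitkuzuzutkeg/ → iitikuzuzutikeg.
Rule 4 (final devoicing): /g/ is a voiced stop in word-final position, so it devoices to [k]. /iitikuzuzutikeg/ → iitikuzuzutikek.

iitikuzuzutikek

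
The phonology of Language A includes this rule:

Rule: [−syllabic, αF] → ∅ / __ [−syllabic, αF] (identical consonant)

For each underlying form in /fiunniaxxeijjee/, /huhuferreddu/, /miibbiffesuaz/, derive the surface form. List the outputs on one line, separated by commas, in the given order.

/fiunniaxxeijjee/: /nn/ is a geminate; the first /n/ deletes. /xx/ is a geminate; the first /x/ deletes. /jj/ is a geminate; the first /j/ deletes. → [fiuniaxeijee].
/huhuferreddu/: /rr/ is a geminate; the first /r/ deletes. /dd/ is a geminate; the first /d/ deletes. → [huhuferedu].
/miibbiffesuaz/: /bb/ is a geminate; the first /b/ deletes. /ff/ is a geminate; the first /f/ deletes. → [miibifesuaz].

fiuniaxeijee, huhuferedu, miibifesuaz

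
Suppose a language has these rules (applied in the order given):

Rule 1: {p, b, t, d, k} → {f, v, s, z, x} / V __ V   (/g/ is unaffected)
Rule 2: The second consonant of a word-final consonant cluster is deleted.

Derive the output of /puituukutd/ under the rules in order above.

puisuuxut

Rule 1 (intervocalic spirantization): /t/ is a stop between vowels /i/ and /u/, so it spirantizes to the fricative [s]. /k/ is a stop between vowels /u/ and /u/, so it spirantizes to the fricative [x]. /puituukutd/ → puisuuxutd.
Rule 2 (final cluster simplification): /d/ is the second consonant of a word-final cluster /td/, so it deletes. /puisuuxutd/ → puisuuxut.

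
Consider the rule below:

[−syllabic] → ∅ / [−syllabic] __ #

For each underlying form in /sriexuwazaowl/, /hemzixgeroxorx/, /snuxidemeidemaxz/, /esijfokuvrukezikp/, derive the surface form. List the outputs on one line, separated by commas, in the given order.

sriexuwazaow, hemzixgeroxor, snuxidemeidemax, esijfokuvrukezik

/sriexuwazaowl/: /l/ is the second consonant of a word-final cluster /wl/, so it deletes. → [sriexuwazaow].
/hemzixgeroxorx/: /x/ is the second consonant of a word-final cluster /rx/, so it deletes. → [hemzixgeroxor].
/snuxidemeidemaxz/: /z/ is the second consonant of a word-final cluster /xz/, so it deletes. → [snuxidemeidemax].
/esijfokuvrukezikp/: /p/ is the second consonant of a word-final cluster /kp/, so it deletes. → [esijfokuvrukezik].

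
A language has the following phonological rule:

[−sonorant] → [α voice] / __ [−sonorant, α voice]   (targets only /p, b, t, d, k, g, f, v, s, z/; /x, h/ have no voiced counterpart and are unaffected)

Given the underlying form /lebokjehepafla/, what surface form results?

No segment of /lebokjehepafla/ meets the structural description of the rule, so the form surfaces unchanged.

lebokjehepafla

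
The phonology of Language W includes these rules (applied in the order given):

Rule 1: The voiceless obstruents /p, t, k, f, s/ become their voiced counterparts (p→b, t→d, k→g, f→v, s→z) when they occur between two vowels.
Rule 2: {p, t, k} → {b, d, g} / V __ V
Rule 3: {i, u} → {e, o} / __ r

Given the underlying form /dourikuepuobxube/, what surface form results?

dooriguebuobxube

Rule 1 (intervocalic voicing): /k/ is a voiceless obstruent between vowels /i/ and /u/, so it voices to [g]. /p/ is a voiceless obstruent between vowels /e/ and /u/, so it voices to [b]. /dourikuepuobxube/ → douriguebuobxube.
Rule 2 (intervocalic voicing): no segment meets the environment; /douriguebuobxube/ is unchanged.
Rule 3 (pre-rhotic lowering): /u/ is a high vowel immediately before /r/, so it lowers to [o]. /douriguebuobxube/ → dooriguebuobxube.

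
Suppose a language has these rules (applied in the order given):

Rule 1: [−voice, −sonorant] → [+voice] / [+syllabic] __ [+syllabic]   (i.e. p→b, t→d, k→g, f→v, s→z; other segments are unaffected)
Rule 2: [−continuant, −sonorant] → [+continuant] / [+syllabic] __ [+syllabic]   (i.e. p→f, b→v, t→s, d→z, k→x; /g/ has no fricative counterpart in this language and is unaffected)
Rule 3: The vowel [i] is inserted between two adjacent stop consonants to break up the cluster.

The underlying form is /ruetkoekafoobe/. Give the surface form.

ruetikoegavoove

Rule 1 (intervocalic voicing): /k/ is a voiceless obstruent between vowels /e/ and /a/, so it voices to [g]. /f/ is a voiceless obstruent between vowels /a/ and /o/, so it voices to [v]. /ruetkoekafoobe/ → ruetkoegavoobe.
Rule 2 (intervocalic spirantization): /b/ is a stop between vowels /o/ and /e/, so it spirantizes to the fricative [v]. /ruetkoegavoobe/ → ruetkoegavoove.
Rule 3 (stop-cluster i-epenthesis): /t/ and /k/ form a stop–stop cluster, so [i] is inserted between them. /ruetkoegavoove/ → ruetikoegavoove.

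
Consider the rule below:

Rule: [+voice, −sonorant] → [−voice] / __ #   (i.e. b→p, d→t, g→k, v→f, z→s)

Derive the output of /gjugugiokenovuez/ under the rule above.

/z/ is a voiced obstruent in word-final position, so it devoices to [s].
The other instances of /g/, /v/ do not occur in the required environment and remain unchanged.
Surface form: [gjugugiokenovues].

gjugugiokenovues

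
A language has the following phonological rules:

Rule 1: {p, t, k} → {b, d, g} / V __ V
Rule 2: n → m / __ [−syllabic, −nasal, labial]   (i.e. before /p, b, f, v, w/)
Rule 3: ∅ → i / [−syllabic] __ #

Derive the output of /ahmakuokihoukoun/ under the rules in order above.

ahmaguogihougouni

Rule 1 (intervocalic voicing): /k/ is a voiceless stop between vowels /a/ and /u/, so it voices to [g]. /k/ is a voiceless stop between vowels /o/ and /i/, so it voices to [g]. /k/ is a voiceless stop between vowels /u/ and /o/, so it voices to [g]. /ahmakuokihoukoun/ → ahmaguogihougoun.
Rule 2 (nasal place assimilation): no segment meets the environment; /ahmaguogihougoun/ is unchanged.
Rule 3 (final i-epenthesis): the form ends in the consonant /n/, so [i] is inserted word-finally. /ahmaguogihougoun/ → ahmaguogihougouni.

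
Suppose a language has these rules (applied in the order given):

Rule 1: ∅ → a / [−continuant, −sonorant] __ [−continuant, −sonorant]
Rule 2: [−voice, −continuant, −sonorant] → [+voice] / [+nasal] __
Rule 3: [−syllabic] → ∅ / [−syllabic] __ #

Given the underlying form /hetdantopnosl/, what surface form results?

Rule 1 (stop-cluster a-epenthesis): /t/ and /d/ form a stop–stop cluster, so [a] is inserted between them. /hetdantopnosl/ → hetadantopnosl.
Rule 2 (post-nasal voicing): /t/ is a voiceless stop immediately after the nasal /n/, so it voices to [d]. /hetadantopnosl/ → hetadandopnosl.
Rule 3 (final cluster simplification): /l/ is the second consonant of a word-final cluster /sl/, so it deletes. /hetadandopnosl/ → hetadandopnos.

hetadandopnos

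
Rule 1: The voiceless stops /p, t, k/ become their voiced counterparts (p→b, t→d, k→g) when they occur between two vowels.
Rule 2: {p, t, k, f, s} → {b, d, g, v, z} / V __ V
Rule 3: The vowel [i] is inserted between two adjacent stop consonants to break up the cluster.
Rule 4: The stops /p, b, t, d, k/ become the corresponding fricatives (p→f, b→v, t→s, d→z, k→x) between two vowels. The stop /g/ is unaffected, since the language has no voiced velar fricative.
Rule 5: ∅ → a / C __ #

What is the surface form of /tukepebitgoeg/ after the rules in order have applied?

tugevevisigoega

Rule 1 (intervocalic voicing): /k/ is a voiceless stop between vowels /u/ and /e/, so it voices to [g]. /p/ is a voiceless stop between vowels /e/ and /e/, so it voices to [b]. /tukepebitgoeg/ → tugebebitgoeg.
Rule 2 (intervocalic voicing): no segment meets the environment; /tugebebitgoeg/ is unchanged.
Rule 3 (stop-cluster i-epenthesis): /t/ and /g/ form a stop–stop cluster, so [i] is inserted between them. /tugebebitgoeg/ → tugebebitigoeg.
Rule 4 (intervocalic spirantization): /b/ is a stop between vowels /e/ and /e/, so it spirantizes to the fricative [v]. /b/ is a stop between vowels /e/ and /i/, so it spirantizes to the fricative [v]. /t/ is a stop between vowels /i/ and /i/, so it spirantizes to the fricative [s]. /tugebebitigoeg/ → tugevevisigoeg.
Rule 5 (final a-epenthesis): the form ends in the consonant /g/, so [a] is inserted word-finally. /tugevevisigoeg/ → tugevevisigoega.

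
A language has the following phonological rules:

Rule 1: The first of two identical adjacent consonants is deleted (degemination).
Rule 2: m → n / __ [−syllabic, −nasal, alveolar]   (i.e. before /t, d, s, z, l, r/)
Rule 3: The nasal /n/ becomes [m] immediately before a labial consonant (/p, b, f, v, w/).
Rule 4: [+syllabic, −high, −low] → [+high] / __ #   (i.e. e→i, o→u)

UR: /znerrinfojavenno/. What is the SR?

Rule 1 (degemination): /rr/ is a geminate; the first /r/ deletes. /nn/ is a geminate; the first /n/ deletes. /znerrinfojavenno/ → znerinfojaveno.
Rule 2 (nasal place assimilation): no segment meets the environment; /znerinfojaveno/ is unchanged.
Rule 3 (nasal place assimilation): /n/ precedes the labial consonant /f/, so it assimilates in place to [m]. /znerinfojaveno/ → znerimfojaveno.
Rule 4 (final vowel raising): /o/ is a mid vowel in word-final position, so it raises to [u]. /znerimfojaveno/ → znerimfojavenu.

znerimfojavenu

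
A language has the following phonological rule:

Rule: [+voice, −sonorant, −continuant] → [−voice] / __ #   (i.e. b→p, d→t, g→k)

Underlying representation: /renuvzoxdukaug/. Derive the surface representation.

renuvzoxdukauk

/g/ is a voiced stop in word-final position, so it devoices to [k].
The other instance of /d/ does not occur in the required environment and remains unchanged.
Surface form: [renuvzoxdukauk].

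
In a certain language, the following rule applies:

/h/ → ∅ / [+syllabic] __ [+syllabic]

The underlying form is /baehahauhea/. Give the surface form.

/h/ occurs between vowels /e/ and /a/, so it deletes.
/h/ occurs between vowels /a/ and /a/, so it deletes.
/h/ occurs between vowels /u/ and /e/, so it deletes.
Surface form: [baeaauea].

baeaauea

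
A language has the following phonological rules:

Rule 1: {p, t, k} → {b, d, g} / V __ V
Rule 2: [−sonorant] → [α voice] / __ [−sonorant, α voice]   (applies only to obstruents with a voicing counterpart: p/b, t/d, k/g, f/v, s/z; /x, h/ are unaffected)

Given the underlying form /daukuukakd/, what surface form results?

Rule 1 (intervocalic voicing): /k/ is a voiceless stop between vowels /u/ and /u/, so it voices to [g]. /k/ is a voiceless stop between vowels /u/ and /a/, so it voices to [g]. /daukuukakd/ → dauguugakd.
Rule 2 (regressive voicing assimilation): /k/ precedes the voiced obstruent /d/, so it voices to [g] by assimilation. /dauguugakd/ → dauguugagd.

dauguugagd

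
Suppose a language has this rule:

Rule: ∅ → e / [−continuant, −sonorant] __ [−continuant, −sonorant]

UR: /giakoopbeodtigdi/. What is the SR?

giakoopebeodetigedi

/p/ and /b/ form a stop–stop cluster, so [e] is inserted between them.
/d/ and /t/ form a stop–stop cluster, so [e] is inserted between them.
/g/ and /d/ form a stop–stop cluster, so [e] is inserted between them.
Surface form: [giakoopebeodetigedi].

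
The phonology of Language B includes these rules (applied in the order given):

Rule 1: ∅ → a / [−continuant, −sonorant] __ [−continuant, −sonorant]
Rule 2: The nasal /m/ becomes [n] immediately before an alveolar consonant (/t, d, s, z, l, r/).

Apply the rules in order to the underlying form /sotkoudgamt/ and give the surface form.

Rule 1 (stop-cluster a-epenthesis): /t/ and /k/ form a stop–stop cluster, so [a] is inserted between them. /d/ and /g/ form a stop–stop cluster, so [a] is inserted between them. /sotkoudgamt/ → sotakoudagamt.
Rule 2 (nasal place assimilation): /m/ precedes the alveolar consonant /t/, so it assimilates in place to [n]. /sotakoudagamt/ → sotakoudagant.

sotakoudagant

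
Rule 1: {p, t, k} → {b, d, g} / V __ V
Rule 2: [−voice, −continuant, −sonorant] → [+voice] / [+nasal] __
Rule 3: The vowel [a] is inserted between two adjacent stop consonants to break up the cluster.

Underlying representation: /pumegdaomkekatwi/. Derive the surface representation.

Rule 1 (intervocalic voicing): /k/ is a voiceless stop between vowels /e/ and /a/, so it voices to [g]. /pumegdaomkekatwi/ → pumegdaomkegatwi.
Rule 2 (post-nasal voicing): /k/ is a voiceless stop immediately after the nasal /m/, so it voices to [g]. /pumegdaomkegatwi/ → pumegdaomgegatwi.
Rule 3 (stop-cluster a-epenthesis): /g/ and /d/ form a stop–stop cluster, so [a] is inserted between them. /pumegdaomgegatwi/ → pumegadaomgegatwi.

pumegadaomgegatwi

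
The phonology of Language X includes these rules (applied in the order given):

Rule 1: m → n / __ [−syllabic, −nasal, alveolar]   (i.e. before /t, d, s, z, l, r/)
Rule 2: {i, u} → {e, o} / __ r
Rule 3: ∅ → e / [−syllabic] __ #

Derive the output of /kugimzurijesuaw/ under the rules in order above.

kuginzorijesuawe

Rule 1 (nasal place assimilation): /m/ precedes the alveolar consonant /z/, so it assimilates in place to [n]. /kugimzurijesuaw/ → kuginzurijesuaw.
Rule 2 (pre-rhotic lowering): /u/ is a high vowel immediately before /r/, so it lowers to [o]. /kuginzurijesuaw/ → kuginzorijesuaw.
Rule 3 (final e-epenthesis): the form ends in the consonant /w/, so [e] is inserted word-finally. /kuginzorijesuaw/ → kuginzorijesuawe.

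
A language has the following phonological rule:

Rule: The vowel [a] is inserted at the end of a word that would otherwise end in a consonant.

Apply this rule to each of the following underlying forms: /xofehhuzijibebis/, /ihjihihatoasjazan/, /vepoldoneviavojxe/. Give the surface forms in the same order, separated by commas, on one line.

/xofehhuzijibebis/: the form ends in the consonant /s/, so [a] is inserted word-finally. → [xofehhuzijibebisa].
/ihjihihatoasjazan/: the form ends in the consonant /n/, so [a] is inserted word-finally. → [ihjihihatoasjazana].
/vepoldoneviavojxe/: the rule's environment is not met; surfaces unchanged as [vepoldoneviavojxe].

xofehhuzijibebisa, ihjihihatoasjazana, vepoldoneviavojxe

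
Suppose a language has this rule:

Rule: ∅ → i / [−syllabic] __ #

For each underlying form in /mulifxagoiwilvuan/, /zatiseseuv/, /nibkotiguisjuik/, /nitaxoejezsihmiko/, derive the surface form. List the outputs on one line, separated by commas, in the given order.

mulifxagoiwilvuani, zatiseseuvi, nibkotiguisjuiki, nitaxoejezsihmiko

/mulifxagoiwilvuan/: the form ends in the consonant /n/, so [i] is inserted word-finally. → [mulifxagoiwilvuani].
/zatiseseuv/: the form ends in the consonant /v/, so [i] is inserted word-finally. → [zatiseseuvi].
/nibkotiguisjuik/: the form ends in the consonant /k/, so [i] is inserted word-finally. → [nibkotiguisjuiki].
/nitaxoejezsihmiko/: the rule's environment is not met; surfaces unchanged as [nitaxoejezsihmiko].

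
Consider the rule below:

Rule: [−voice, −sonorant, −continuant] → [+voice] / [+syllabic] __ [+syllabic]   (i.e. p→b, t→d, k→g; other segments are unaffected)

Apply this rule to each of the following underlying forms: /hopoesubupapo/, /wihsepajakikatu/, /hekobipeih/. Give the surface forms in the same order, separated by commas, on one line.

/hopoesubupapo/: /p/ is a voiceless stop between vowels /o/ and /o/, so it voices to [b]. /p/ is a voiceless stop between vowels /u/ and /a/, so it voices to [b]. /p/ is a voiceless stop between vowels /a/ and /o/, so it voices to [b]. → [hoboesububabo].
/wihsepajakikatu/: /p/ is a voiceless stop between vowels /e/ and /a/, so it voices to [b]. /k/ is a voiceless stop between vowels /a/ and /i/, so it voices to [g]. /k/ is a voiceless stop between vowels /i/ and /a/, so it voices to [g]. /t/ is a voiceless stop between vowels /a/ and /u/, so it voices to [d]. → [wihsebajagigadu].
/hekobipeih/: /k/ is a voiceless stop between vowels /e/ and /o/, so it voices to [g]. /p/ is a voiceless stop between vowels /i/ and /e/, so it voices to [b]. → [hegobibeih].

hoboesububabo, wihsebajagigadu, hegobibeih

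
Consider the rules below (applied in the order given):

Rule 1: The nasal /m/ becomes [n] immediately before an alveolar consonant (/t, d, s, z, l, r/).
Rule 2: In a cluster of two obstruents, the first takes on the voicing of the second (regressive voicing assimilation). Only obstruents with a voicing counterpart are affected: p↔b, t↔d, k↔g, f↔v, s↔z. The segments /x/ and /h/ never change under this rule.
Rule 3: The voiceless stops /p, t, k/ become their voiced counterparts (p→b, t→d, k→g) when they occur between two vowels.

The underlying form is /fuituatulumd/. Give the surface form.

fuiduadulund

Rule 1 (nasal place assimilation): /m/ precedes the alveolar consonant /d/, so it assimilates in place to [n]. /fuituatulumd/ → fuituatulund.
Rule 2 (regressive voicing assimilation): no segment meets the environment; /fuituatulund/ is unchanged.
Rule 3 (intervocalic voicing): /t/ is a voiceless stop between vowels /i/ and /u/, so it voices to [d]. /t/ is a voiceless stop between vowels /a/ and /u/, so it voices to [d]. /fuituatulund/ → fuiduadulund.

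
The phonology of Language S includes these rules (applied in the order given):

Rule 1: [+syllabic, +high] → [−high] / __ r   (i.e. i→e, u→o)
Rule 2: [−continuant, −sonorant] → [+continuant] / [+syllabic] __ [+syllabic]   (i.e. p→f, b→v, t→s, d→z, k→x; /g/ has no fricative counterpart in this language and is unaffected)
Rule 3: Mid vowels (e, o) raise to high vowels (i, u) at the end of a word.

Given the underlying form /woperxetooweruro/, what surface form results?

Rule 1 (pre-rhotic lowering): /u/ is a high vowel immediately before /r/, so it lowers to [o]. /woperxetooweruro/ → woperxetooweroro.
Rule 2 (intervocalic spirantization): /p/ is a stop between vowels /o/ and /e/, so it spirantizes to the fricative [f]. /t/ is a stop between vowels /e/ and /o/, so it spirantizes to the fricative [s]. /woperxetooweroro/ → woferxesooweroro.
Rule 3 (final vowel raising): /o/ is a mid vowel in word-final position, so it raises to [u]. /woferxesooweroro/ → woferxesooweroru.

woferxesooweroru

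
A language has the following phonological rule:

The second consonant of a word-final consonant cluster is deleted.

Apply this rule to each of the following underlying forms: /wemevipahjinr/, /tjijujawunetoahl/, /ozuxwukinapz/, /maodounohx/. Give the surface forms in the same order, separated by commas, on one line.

/wemevipahjinr/: /r/ is the second consonant of a word-final cluster /nr/, so it deletes. → [wemevipahjin].
/tjijujawunetoahl/: /l/ is the second consonant of a word-final cluster /hl/, so it deletes. → [tjijujawunetoah].
/ozuxwukinapz/: /z/ is the second consonant of a word-final cluster /pz/, so it deletes. → [ozuxwukinap].
/maodounohx/: /x/ is the second consonant of a word-final cluster /hx/, so it deletes. → [maodounoh].

wemevipahjin, tjijujawunetoah, ozuxwukinap, maodounoh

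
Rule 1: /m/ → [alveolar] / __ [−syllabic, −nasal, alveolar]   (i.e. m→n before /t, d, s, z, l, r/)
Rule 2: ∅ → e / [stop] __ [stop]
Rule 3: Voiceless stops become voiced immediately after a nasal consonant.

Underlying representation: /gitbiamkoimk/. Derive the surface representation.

gitebiamgoimg

Rule 1 (nasal place assimilation): no segment meets the environment; /gitbiamkoimk/ is unchanged.
Rule 2 (stop-cluster e-epenthesis): /t/ and /b/ form a stop–stop cluster, so [e] is inserted between them. /gitbiamkoimk/ → gitebiamkoimk.
Rule 3 (post-nasal voicing): /k/ is a voiceless stop immediately after the nasal /m/, so it voices to [g]. /k/ is a voiceless stop immediately after the nasal /m/, so it voices to [g]. /gitebiamkoimk/ → gitebiamgoimg.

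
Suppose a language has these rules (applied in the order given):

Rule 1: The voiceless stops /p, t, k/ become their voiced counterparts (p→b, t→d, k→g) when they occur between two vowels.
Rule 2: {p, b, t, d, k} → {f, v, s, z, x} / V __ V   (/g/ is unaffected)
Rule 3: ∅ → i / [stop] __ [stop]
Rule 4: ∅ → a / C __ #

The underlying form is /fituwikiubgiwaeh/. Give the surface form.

fizuwigiubigiwaeha

Rule 1 (intervocalic voicing): /t/ is a voiceless stop between vowels /i/ and /u/, so it voices to [d]. /k/ is a voiceless stop between vowels /i/ and /i/, so it voices to [g]. /fituwikiubgiwaeh/ → fiduwigiubgiwaeh.
Rule 2 (intervocalic spirantization): /d/ is a stop between vowels /i/ and /u/, so it spirantizes to the fricative [z]. /fiduwigiubgiwaeh/ → fizuwigiubgiwaeh.
Rule 3 (stop-cluster i-epenthesis): /b/ and /g/ form a stop–stop cluster, so [i] is inserted between them. /fizuwigiubgiwaeh/ → fizuwigiubigiwaeh.
Rule 4 (final a-epenthesis): the form ends in the consonant /h/, so [a] is inserted word-finally. /fizuwigiubigiwaeh/ → fizuwigiubigiwaeha.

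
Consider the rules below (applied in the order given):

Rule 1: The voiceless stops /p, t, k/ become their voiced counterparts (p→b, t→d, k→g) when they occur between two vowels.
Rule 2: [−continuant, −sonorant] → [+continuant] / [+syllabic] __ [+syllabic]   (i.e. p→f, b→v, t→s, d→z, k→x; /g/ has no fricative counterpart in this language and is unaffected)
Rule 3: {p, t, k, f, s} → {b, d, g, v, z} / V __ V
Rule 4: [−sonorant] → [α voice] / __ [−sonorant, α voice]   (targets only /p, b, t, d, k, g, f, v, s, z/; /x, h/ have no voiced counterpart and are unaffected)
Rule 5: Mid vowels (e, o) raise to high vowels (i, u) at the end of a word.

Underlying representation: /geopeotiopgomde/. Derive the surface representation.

geoveoziobgomdi

Rule 1 (intervocalic voicing): /p/ is a voiceless stop between vowels /o/ and /e/, so it voices to [b]. /t/ is a voiceless stop between vowels /o/ and /i/, so it voices to [d]. /geopeotiopgomde/ → geobeodiopgomde.
Rule 2 (intervocalic spirantization): /b/ is a stop between vowels /o/ and /e/, so it spirantizes to the fricative [v]. /d/ is a stop between vowels /o/ and /i/, so it spirantizes to the fricative [z]. /geobeodiopgomde/ → geoveoziopgomde.
Rule 3 (intervocalic voicing): no segment meets the environment; /geoveoziopgomde/ is unchanged.
Rule 4 (regressive voicing assimilation): /p/ precedes the voiced obstruent /g/, so it voices to [b] by assimilation. /geoveoziopgomde/ → geoveoziobgomde.
Rule 5 (final vowel raising): /e/ is a mid vowel in word-final position, so it raises to [i]. /geoveoziobgomde/ → geoveoziobgomdi.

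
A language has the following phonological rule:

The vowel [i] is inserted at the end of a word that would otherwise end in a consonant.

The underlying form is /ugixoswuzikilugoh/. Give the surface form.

ugixoswuzikilugohi

the form ends in the consonant /h/, so [i] is inserted word-finally.
Surface form: [ugixoswuzikilugohi].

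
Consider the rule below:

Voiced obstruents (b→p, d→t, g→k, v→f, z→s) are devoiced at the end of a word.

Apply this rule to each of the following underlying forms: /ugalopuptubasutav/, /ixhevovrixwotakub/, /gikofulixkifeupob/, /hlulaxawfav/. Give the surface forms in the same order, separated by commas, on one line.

ugalopuptubasutaf, ixhevovrixwotakup, gikofulixkifeupop, hlulaxawfaf

/ugalopuptubasutav/: /v/ is a voiced obstruent in word-final position, so it devoices to [f]. → [ugalopuptubasutaf].
/ixhevovrixwotakub/: /b/ is a voiced obstruent in word-final position, so it devoices to [p]. → [ixhevovrixwotakup].
/gikofulixkifeupob/: /b/ is a voiced obstruent in word-final position, so it devoices to [p]. → [gikofulixkifeupop].
/hlulaxawfav/: /v/ is a voiced obstruent in word-final position, so it devoices to [f]. → [hlulaxawfaf].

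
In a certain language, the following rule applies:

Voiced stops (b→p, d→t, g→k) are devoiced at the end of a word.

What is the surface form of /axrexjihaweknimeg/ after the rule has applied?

axrexjihaweknimek

/g/ is a voiced stop in word-final position, so it devoices to [k].
Surface form: [axrexjihaweknimek].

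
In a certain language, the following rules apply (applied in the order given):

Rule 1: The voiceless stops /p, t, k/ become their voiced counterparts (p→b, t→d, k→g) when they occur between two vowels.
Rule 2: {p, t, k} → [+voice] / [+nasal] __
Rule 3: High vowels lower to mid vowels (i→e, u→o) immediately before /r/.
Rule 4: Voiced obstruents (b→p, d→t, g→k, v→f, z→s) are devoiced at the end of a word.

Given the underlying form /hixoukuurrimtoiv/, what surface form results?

hixouguorrimdoif

Rule 1 (intervocalic voicing): /k/ is a voiceless stop between vowels /u/ and /u/, so it voices to [g]. /hixoukuurrimtoiv/ → hixouguurrimtoiv.
Rule 2 (post-nasal voicing): /t/ is a voiceless stop immediately after the nasal /m/, so it voices to [d]. /hixouguurrimtoiv/ → hixouguurrimdoiv.
Rule 3 (pre-rhotic lowering): /u/ is a high vowel immediately before /r/, so it lowers to [o]. /hixouguurrimdoiv/ → hixouguorrimdoiv.
Rule 4 (final devoicing): /v/ is a voiced obstruent in word-final position, so it devoices to [f]. /hixouguorrimdoiv/ → hixouguorrimdoif.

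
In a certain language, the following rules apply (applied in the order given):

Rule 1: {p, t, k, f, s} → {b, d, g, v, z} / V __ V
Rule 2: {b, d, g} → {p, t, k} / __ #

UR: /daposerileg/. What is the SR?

Rule 1 (intervocalic voicing): /p/ is a voiceless obstruent between vowels /a/ and /o/, so it voices to [b]. /s/ is a voiceless obstruent between vowels /o/ and /e/, so it voices to [z]. /daposerileg/ → dabozerileg.
Rule 2 (final devoicing): /g/ is a voiced stop in word-final position, so it devoices to [k]. /dabozerileg/ → dabozerilek.

dabozerilek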